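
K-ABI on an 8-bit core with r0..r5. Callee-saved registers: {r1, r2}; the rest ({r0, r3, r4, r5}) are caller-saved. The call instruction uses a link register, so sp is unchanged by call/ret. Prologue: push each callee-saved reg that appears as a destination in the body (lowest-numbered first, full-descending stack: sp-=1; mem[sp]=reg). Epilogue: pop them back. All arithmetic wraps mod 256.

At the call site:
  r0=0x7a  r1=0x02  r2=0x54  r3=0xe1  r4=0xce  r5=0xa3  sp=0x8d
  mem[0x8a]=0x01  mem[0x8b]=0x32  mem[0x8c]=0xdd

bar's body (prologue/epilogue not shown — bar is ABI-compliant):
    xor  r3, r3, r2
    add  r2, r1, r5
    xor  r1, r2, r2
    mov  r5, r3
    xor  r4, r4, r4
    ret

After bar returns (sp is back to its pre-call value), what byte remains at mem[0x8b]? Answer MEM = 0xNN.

prologue: push r1 → mem[0x8c]=0x02, sp=0x8c
prologue: push r2 → mem[0x8b]=0x54, sp=0x8b
body[0] xor  r3, r3, r2 → r3=0xb5
body[1] add  r2, r1, r5 → r2=0xa5
body[2] xor  r1, r2, r2 → r1=0x00
body[3] mov  r5, r3 → r5=0xb5
body[4] xor  r4, r4, r4 → r4=0x00
epilogue: pop r2=0x54, sp=0x8c
epilogue: pop r1=0x02, sp=0x8d
prologue pushed ['r1', 'r2'] at ['0x8c', '0x8b']

MEM = 0x54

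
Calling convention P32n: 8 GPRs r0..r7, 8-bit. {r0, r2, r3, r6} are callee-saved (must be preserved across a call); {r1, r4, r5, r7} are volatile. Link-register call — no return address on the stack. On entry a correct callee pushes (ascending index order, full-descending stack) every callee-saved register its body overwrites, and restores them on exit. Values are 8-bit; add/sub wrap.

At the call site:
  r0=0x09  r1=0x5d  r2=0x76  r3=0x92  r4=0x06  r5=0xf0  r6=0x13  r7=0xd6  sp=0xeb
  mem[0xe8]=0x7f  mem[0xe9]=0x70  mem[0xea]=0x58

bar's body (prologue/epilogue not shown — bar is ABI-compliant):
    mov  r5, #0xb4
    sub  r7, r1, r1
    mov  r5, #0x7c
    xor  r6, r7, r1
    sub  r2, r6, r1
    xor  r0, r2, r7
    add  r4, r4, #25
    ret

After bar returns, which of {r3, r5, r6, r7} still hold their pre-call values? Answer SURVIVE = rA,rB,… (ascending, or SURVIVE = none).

SURVIVE = r3,r6

prologue: push r0 -> mem[0xea]=0x09, sp=0xea
prologue: push r2 -> mem[0xe9]=0x76, sp=0xe9
prologue: push r6 -> mem[0xe8]=0x13, sp=0xe8
body[0] mov  r5, #0xb4 -> r5=0xb4
body[1] sub  r7, r1, r1 -> r7=0x00
body[2] mov  r5, #0x7c -> r5=0x7c
body[3] xor  r6, r7, r1 -> r6=0x5d
body[4] sub  r2, r6, r1 -> r2=0x00
body[5] xor  r0, r2, r7 -> r0=0x00
body[6] add  r4, r4, #25 -> r4=0x1f
epilogue: pop r6=0x13, sp=0xe9
epilogue: pop r2=0x76, sp=0xea
epilogue: pop r0=0x09, sp=0xeb
r3: callee-saved, written=False
r5: caller-saved, written=True
r6: callee-saved, written=True
r7: caller-saved, written=True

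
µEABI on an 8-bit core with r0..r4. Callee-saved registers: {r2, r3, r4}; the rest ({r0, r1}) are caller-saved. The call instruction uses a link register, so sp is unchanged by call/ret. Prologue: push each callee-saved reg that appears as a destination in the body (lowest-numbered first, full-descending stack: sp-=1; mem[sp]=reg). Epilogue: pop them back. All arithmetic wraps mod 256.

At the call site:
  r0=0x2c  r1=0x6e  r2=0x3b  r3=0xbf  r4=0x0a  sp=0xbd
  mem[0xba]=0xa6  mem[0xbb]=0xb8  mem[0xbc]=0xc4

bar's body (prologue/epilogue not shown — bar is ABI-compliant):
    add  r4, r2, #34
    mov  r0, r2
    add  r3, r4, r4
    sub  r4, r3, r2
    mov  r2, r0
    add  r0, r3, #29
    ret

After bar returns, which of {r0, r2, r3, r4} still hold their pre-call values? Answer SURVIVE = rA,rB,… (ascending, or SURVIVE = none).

SURVIVE = r2,r3,r4

prologue: push r2 -> mem[0xbc]=0x3b, sp=0xbc
prologue: push r3 -> mem[0xbb]=0xbf, sp=0xbb
prologue: push r4 -> mem[0xba]=0x0a, sp=0xba
body[0] add  r4, r2, #34 -> r4=0x5d
body[1] mov  r0, r2 -> r0=0x3b
body[2] add  r3, r4, r4 -> r3=0xba
body[3] sub  r4, r3, r2 -> r4=0x7f
body[4] mov  r2, r0 -> r2=0x3b
body[5] add  r0, r3, #29 -> r0=0xd7
epilogue: pop r4=0x0a, sp=0xbb
epilogue: pop r3=0xbf, sp=0xbc
epilogue: pop r2=0x3b, sp=0xbd
r0: caller-saved, written=True
r2: callee-saved, written=True
r3: callee-saved, written=True
r4: callee-saved, written=True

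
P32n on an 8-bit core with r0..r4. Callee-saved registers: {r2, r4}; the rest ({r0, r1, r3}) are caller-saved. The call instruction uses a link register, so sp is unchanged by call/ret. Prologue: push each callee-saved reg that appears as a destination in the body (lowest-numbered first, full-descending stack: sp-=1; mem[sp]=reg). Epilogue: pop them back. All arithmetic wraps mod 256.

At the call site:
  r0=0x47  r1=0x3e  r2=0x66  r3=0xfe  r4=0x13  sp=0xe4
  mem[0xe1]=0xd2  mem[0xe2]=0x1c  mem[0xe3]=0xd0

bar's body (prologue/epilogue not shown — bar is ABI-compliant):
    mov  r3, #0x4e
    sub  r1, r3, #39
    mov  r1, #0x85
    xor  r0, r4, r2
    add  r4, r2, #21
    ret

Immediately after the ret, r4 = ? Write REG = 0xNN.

prologue: push r4 -> mem[0xe3]=0x13, sp=0xe3
body[0] mov  r3, #0x4e -> r3=0x4e
body[1] sub  r1, r3, #39 -> r1=0x27
body[2] mov  r1, #0x85 -> r1=0x85
body[3] xor  r0, r4, r2 -> r0=0x75
body[4] add  r4, r2, #21 -> r4=0x7b
epilogue: pop r4=0x13, sp=0xe4
r4 is callee-saved -> restored

REG = 0x13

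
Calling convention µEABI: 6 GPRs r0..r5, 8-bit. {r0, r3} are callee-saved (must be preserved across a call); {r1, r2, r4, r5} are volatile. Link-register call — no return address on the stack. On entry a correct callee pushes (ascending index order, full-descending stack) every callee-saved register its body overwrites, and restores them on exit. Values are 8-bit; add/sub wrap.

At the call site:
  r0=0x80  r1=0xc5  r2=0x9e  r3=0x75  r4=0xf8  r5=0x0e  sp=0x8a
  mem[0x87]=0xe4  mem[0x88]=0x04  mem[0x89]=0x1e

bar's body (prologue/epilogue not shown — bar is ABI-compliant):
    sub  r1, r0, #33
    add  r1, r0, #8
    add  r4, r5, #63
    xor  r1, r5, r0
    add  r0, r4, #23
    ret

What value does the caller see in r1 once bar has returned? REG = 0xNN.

prologue: push r0 -> mem[0x89]=0x80, sp=0x89
body[0] sub  r1, r0, #33 -> r1=0x5f
body[1] add  r1, r0, #8 -> r1=0x88
body[2] add  r4, r5, #63 -> r4=0x4d
body[3] xor  r1, r5, r0 -> r1=0x8e
body[4] add  r0, r4, #23 -> r0=0x64
epilogue: pop r0=0x80, sp=0x8a
r1 is caller-saved -> body value

REG = 0x8e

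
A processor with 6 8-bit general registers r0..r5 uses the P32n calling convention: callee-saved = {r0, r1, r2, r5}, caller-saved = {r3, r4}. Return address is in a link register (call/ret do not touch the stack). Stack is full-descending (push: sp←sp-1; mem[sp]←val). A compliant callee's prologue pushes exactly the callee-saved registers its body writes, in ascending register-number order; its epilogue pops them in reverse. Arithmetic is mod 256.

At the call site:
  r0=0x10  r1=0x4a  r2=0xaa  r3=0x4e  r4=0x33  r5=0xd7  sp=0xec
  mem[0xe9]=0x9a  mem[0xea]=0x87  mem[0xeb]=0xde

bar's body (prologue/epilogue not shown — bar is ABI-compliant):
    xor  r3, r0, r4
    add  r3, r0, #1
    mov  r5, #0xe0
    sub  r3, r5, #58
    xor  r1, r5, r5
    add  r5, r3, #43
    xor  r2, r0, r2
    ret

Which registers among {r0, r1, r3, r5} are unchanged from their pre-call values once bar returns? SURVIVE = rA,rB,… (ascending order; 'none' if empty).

prologue: push r1 -> mem[0xeb]=0x4a, sp=0xeb
prologue: push r2 -> mem[0xea]=0xaa, sp=0xea
prologue: push r5 -> mem[0xe9]=0xd7, sp=0xe9
body[0] xor  r3, r0, r4 -> r3=0x23
body[1] add  r3, r0, #1 -> r3=0x11
body[2] mov  r5, #0xe0 -> r5=0xe0
body[3] sub  r3, r5, #58 -> r3=0xa6
body[4] xor  r1, r5, r5 -> r1=0x00
body[5] add  r5, r3, #43 -> r5=0xd1
body[6] xor  r2, r0, r2 -> r2=0xba
epilogue: pop r5=0xd7, sp=0xea
epilogue: pop r2=0xaa, sp=0xeb
epilogue: pop r1=0x4a, sp=0xec
r0: callee-saved, written=False
r1: callee-saved, written=True
r3: caller-saved, written=True
r5: callee-saved, written=True

SURVIVE = r0,r1,r5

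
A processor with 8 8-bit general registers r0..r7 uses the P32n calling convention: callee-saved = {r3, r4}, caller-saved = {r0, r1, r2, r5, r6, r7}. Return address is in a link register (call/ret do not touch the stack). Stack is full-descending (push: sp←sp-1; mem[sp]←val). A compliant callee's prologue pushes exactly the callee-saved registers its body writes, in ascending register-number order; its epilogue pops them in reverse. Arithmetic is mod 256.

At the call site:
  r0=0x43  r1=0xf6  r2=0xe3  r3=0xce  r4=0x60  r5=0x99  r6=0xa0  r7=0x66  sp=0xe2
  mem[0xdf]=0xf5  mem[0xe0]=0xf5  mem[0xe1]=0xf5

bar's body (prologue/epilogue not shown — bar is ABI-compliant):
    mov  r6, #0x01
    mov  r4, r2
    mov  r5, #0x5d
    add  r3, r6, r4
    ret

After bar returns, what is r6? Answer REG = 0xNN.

prologue: push r3 -> mem[0xe1]=0xce, sp=0xe1
prologue: push r4 -> mem[0xe0]=0x60, sp=0xe0
body[0] mov  r6, #0x01 -> r6=0x01
body[1] mov  r4, r2 -> r4=0xe3
body[2] mov  r5, #0x5d -> r5=0x5d
body[3] add  r3, r6, r4 -> r3=0xe4
epilogue: pop r4=0x60, sp=0xe1
epilogue: pop r3=0xce, sp=0xe2
r6 is caller-saved -> body value

REG = 0x01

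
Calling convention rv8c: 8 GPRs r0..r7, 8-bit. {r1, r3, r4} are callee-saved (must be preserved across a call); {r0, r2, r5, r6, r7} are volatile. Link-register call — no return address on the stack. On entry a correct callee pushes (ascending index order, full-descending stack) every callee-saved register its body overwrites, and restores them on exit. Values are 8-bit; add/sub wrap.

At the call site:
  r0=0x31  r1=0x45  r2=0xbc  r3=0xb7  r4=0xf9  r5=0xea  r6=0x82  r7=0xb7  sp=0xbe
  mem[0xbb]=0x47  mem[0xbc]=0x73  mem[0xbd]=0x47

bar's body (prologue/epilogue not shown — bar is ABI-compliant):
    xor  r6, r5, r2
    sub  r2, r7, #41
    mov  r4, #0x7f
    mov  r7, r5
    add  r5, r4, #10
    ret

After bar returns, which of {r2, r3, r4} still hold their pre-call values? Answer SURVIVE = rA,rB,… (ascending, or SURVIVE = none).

prologue: push r4 → mem[0xbd]=0xf9, sp=0xbd
body[0] xor  r6, r5, r2 → r6=0x56
body[1] sub  r2, r7, #41 → r2=0x8e
body[2] mov  r4, #0x7f → r4=0x7f
body[3] mov  r7, r5 → r7=0xea
body[4] add  r5, r4, #10 → r5=0x89
epilogue: pop r4=0xf9, sp=0xbe
r2: caller-saved, written=True
r3: callee-saved, written=False
r4: callee-saved, written=True

SURVIVE = r3,r4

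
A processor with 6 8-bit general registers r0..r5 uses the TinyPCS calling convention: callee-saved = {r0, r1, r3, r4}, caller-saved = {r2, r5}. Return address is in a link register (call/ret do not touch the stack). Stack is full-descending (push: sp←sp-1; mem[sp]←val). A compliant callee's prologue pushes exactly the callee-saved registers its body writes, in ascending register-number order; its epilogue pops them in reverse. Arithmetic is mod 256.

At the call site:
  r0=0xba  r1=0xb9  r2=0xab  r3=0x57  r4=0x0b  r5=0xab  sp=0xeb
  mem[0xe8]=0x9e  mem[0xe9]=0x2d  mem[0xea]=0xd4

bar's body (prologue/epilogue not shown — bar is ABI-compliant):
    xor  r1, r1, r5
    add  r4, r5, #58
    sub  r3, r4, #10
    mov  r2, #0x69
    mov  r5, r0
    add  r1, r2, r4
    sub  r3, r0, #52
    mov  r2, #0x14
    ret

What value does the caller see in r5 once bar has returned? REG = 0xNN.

prologue: push r1 -> mem[0xea]=0xb9, sp=0xea
prologue: push r3 -> mem[0xe9]=0x57, sp=0xe9
prologue: push r4 -> mem[0xe8]=0x0b, sp=0xe8
body[0] xor  r1, r1, r5 -> r1=0x12
body[1] add  r4, r5, #58 -> r4=0xe5
body[2] sub  r3, r4, #10 -> r3=0xdb
body[3] mov  r2, #0x69 -> r2=0x69
body[4] mov  r5, r0 -> r5=0xba
body[5] add  r1, r2, r4 -> r1=0x4e
body[6] sub  r3, r0, #52 -> r3=0x86
body[7] mov  r2, #0x14 -> r2=0x14
epilogue: pop r4=0x0b, sp=0xe9
epilogue: pop r3=0x57, sp=0xea
epilogue: pop r1=0xb9, sp=0xeb
r5 is caller-saved -> body value

REG = 0xba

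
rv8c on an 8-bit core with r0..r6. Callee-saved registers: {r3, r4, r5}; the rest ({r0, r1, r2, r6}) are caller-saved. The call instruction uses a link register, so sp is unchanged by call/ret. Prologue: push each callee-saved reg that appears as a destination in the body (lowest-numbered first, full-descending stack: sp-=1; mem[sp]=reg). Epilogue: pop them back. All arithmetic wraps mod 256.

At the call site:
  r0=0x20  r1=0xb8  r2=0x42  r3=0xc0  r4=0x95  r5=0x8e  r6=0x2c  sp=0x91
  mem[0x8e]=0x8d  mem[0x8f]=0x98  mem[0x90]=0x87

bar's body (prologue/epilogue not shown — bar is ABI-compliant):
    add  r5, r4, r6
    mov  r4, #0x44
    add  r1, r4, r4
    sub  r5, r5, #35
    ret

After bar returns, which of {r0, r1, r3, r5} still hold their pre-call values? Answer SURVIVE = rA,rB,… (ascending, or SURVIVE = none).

prologue: push r4 -> mem[0x90]=0x95, sp=0x90
prologue: push r5 -> mem[0x8f]=0x8e, sp=0x8f
body[0] add  r5, r4, r6 -> r5=0xc1
body[1] mov  r4, #0x44 -> r4=0x44
body[2] add  r1, r4, r4 -> r1=0x88
body[3] sub  r5, r5, #35 -> r5=0x9e
epilogue: pop r5=0x8e, sp=0x90
epilogue: pop r4=0x95, sp=0x91
r0: caller-saved, written=False
r1: caller-saved, written=True
r3: callee-saved, written=False
r5: callee-saved, written=True

SURVIVE = r0,r3,r5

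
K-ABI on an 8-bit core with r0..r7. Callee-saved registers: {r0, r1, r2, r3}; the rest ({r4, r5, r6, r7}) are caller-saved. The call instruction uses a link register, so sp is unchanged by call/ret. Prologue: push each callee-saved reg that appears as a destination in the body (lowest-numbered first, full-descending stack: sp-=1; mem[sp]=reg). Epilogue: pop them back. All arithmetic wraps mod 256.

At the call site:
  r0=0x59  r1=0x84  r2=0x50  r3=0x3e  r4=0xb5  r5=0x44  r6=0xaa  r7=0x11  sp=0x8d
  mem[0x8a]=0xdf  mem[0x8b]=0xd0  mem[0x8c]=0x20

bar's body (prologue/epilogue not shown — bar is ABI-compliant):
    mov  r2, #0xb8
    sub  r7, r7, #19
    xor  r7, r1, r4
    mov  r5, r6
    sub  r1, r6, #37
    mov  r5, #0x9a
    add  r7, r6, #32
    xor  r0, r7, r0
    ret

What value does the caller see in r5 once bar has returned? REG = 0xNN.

prologue: push r0 → mem[0x8c]=0x59, sp=0x8c
prologue: push r1 → mem[0x8b]=0x84, sp=0x8b
prologue: push r2 → mem[0x8a]=0x50, sp=0x8a
body[0] mov  r2, #0xb8 → r2=0xb8
body[1] sub  r7, r7, #19 → r7=0xfe
body[2] xor  r7, r1, r4 → r7=0x31
body[3] mov  r5, r6 → r5=0xaa
body[4] sub  r1, r6, #37 → r1=0x85
body[5] mov  r5, #0x9a → r5=0x9a
body[6] add  r7, r6, #32 → r7=0xca
body[7] xor  r0, r7, r0 → r0=0x93
epilogue: pop r2=0x50, sp=0x8b
epilogue: pop r1=0x84, sp=0x8c
epilogue: pop r0=0x59, sp=0x8d
r5 is caller-saved → body value

REG = 0x9a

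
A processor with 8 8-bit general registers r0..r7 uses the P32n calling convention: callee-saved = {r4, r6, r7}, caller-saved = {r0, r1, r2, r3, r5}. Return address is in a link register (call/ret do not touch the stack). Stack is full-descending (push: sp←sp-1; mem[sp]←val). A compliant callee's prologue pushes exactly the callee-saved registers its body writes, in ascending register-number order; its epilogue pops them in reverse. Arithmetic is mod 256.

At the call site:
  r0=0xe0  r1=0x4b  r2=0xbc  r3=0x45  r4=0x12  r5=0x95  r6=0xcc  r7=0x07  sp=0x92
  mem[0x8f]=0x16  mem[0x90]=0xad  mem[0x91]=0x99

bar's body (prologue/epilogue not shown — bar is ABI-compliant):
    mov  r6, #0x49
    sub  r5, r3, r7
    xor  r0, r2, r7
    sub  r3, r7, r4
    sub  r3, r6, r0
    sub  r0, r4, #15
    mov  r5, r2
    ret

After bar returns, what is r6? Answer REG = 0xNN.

REG = 0xcc

prologue: push r6 -> mem[0x91]=0xcc, sp=0x91
body[0] mov  r6, #0x49 -> r6=0x49
body[1] sub  r5, r3, r7 -> r5=0x3e
body[2] xor  r0, r2, r7 -> r0=0xbb
body[3] sub  r3, r7, r4 -> r3=0xf5
body[4] sub  r3, r6, r0 -> r3=0x8e
body[5] sub  r0, r4, #15 -> r0=0x03
body[6] mov  r5, r2 -> r5=0xbc
epilogue: pop r6=0xcc, sp=0x92
r6 is callee-saved -> restored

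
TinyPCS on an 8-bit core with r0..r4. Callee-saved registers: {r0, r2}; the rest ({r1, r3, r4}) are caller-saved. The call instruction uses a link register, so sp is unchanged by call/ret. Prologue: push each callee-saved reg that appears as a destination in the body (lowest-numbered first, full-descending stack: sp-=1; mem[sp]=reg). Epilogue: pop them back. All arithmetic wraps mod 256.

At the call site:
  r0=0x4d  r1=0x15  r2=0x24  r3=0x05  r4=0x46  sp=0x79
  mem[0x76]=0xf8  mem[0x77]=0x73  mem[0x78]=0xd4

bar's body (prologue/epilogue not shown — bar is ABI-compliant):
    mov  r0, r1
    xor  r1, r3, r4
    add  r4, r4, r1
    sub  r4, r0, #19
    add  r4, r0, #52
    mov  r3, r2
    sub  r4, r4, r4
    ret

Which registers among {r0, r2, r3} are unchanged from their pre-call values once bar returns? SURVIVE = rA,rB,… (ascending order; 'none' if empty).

prologue: push r0 → mem[0x78]=0x4d, sp=0x78
body[0] mov  r0, r1 → r0=0x15
body[1] xor  r1, r3, r4 → r1=0x43
body[2] add  r4, r4, r1 → r4=0x89
body[3] sub  r4, r0, #19 → r4=0x02
body[4] add  r4, r0, #52 → r4=0x49
body[5] mov  r3, r2 → r3=0x24
body[6] sub  r4, r4, r4 → r4=0x00
epilogue: pop r0=0x4d, sp=0x79
r0: callee-saved, written=True
r2: callee-saved, written=False
r3: caller-saved, written=True

SURVIVE = r0,r2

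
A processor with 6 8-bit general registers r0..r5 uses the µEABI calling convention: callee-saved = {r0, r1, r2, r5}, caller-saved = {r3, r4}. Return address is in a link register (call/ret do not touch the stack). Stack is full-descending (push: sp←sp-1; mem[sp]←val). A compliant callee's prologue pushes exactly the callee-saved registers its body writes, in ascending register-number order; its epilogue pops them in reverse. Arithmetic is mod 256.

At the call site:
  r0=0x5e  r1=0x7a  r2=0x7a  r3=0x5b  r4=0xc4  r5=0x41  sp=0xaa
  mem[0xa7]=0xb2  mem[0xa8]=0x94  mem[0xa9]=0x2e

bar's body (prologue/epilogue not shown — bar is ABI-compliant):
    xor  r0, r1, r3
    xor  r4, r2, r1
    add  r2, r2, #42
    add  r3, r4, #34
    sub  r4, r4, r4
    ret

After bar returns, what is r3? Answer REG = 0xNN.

prologue: push r0 → mem[0xa9]=0x5e, sp=0xa9
prologue: push r2 → mem[0xa8]=0x7a, sp=0xa8
body[0] xor  r0, r1, r3 → r0=0x21
body[1] xor  r4, r2, r1 → r4=0x00
body[2] add  r2, r2, #42 → r2=0xa4
body[3] add  r3, r4, #34 → r3=0x22
body[4] sub  r4, r4, r4 → r4=0x00
epilogue: pop r2=0x7a, sp=0xa9
epilogue: pop r0=0x5e, sp=0xaa
r3 is caller-saved → body value

REG = 0x22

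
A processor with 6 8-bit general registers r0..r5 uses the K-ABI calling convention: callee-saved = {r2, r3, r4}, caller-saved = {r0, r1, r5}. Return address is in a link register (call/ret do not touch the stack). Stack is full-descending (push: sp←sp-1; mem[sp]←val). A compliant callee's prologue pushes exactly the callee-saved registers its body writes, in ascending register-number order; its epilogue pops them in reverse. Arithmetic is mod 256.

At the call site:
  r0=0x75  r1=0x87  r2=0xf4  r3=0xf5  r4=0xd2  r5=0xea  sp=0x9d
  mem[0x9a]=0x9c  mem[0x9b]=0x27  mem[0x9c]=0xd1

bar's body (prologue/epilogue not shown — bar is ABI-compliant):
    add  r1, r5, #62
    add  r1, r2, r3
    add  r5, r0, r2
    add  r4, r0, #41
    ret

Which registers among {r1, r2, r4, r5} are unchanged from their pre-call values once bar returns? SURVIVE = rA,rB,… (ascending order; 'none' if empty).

prologue: push r4 → mem[0x9c]=0xd2, sp=0x9c
body[0] add  r1, r5, #62 → r1=0x28
body[1] add  r1, r2, r3 → r1=0xe9
body[2] add  r5, r0, r2 → r5=0x69
body[3] add  r4, r0, #41 → r4=0x9e
epilogue: pop r4=0xd2, sp=0x9d
r1: caller-saved, written=True
r2: callee-saved, written=False
r4: callee-saved, written=True
r5: caller-saved, written=True

SURVIVE = r2,r4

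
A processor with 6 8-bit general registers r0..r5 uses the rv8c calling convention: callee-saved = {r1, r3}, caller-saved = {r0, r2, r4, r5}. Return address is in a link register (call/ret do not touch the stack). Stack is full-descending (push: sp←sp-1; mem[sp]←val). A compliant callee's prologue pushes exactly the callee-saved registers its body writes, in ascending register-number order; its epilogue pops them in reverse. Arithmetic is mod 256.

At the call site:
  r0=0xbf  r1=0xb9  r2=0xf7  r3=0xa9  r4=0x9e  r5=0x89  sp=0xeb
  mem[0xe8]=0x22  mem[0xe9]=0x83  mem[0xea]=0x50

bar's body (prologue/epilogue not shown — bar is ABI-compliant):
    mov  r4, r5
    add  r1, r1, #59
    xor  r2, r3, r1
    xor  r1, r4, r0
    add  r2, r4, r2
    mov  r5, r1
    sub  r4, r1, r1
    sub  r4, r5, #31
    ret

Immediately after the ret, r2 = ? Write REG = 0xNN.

REG = 0xe6

prologue: push r1 → mem[0xea]=0xb9, sp=0xea
body[0] mov  r4, r5 → r4=0x89
body[1] add  r1, r1, #59 → r1=0xf4
body[2] xor  r2, r3, r1 → r2=0x5d
body[3] xor  r1, r4, r0 → r1=0x36
body[4] add  r2, r4, r2 → r2=0xe6
body[5] mov  r5, r1 → r5=0x36
body[6] sub  r4, r1, r1 → r4=0x00
body[7] sub  r4, r5, #31 → r4=0x17
epilogue: pop r1=0xb9, sp=0xeb
r2 is caller-saved → body value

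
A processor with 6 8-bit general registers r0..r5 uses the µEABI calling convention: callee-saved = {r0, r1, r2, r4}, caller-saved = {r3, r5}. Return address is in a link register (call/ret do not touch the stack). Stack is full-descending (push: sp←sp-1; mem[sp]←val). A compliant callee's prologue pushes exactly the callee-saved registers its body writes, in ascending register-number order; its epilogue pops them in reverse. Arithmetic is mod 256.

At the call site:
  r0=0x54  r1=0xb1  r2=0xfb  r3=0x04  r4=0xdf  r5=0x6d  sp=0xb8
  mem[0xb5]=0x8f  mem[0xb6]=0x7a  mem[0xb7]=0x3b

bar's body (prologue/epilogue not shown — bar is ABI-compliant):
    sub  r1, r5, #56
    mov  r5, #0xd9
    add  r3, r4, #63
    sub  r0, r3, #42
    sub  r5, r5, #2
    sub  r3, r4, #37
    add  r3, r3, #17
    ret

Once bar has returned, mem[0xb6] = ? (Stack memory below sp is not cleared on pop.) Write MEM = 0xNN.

MEM = 0xb1

prologue: push r0 -> mem[0xb7]=0x54, sp=0xb7
prologue: push r1 -> mem[0xb6]=0xb1, sp=0xb6
body[0] sub  r1, r5, #56 -> r1=0x35
body[1] mov  r5, #0xd9 -> r5=0xd9
body[2] add  r3, r4, #63 -> r3=0x1e
body[3] sub  r0, r3, #42 -> r0=0xf4
body[4] sub  r5, r5, #2 -> r5=0xd7
body[5] sub  r3, r4, #37 -> r3=0xba
body[6] add  r3, r3, #17 -> r3=0xcb
epilogue: pop r1=0xb1, sp=0xb7
epilogue: pop r0=0x54, sp=0xb8
prologue pushed ['r0', 'r1'] at ['0xb7', '0xb6']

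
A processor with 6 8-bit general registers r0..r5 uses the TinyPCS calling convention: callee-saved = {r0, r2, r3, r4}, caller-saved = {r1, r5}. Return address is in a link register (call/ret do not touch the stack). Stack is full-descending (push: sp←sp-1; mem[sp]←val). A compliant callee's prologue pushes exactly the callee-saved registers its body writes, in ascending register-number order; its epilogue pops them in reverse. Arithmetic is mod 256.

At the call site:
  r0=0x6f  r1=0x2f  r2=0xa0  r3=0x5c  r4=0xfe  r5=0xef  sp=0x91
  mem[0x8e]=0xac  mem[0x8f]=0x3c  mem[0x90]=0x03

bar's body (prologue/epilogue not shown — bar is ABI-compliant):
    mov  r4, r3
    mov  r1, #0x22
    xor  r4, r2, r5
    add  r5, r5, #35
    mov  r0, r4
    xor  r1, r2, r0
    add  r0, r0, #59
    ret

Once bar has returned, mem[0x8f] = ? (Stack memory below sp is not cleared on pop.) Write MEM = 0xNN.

MEM = 0xfe

prologue: push r0 → mem[0x90]=0x6f, sp=0x90
prologue: push r4 → mem[0x8f]=0xfe, sp=0x8f
body[0] mov  r4, r3 → r4=0x5c
body[1] mov  r1, #0x22 → r1=0x22
body[2] xor  r4, r2, r5 → r4=0x4f
body[3] add  r5, r5, #35 → r5=0x12
body[4] mov  r0, r4 → r0=0x4f
body[5] xor  r1, r2, r0 → r1=0xef
body[6] add  r0, r0, #59 → r0=0x8a
epilogue: pop r4=0xfe, sp=0x90
epilogue: pop r0=0x6f, sp=0x91
prologue pushed ['r0', 'r4'] at ['0x90', '0x8f']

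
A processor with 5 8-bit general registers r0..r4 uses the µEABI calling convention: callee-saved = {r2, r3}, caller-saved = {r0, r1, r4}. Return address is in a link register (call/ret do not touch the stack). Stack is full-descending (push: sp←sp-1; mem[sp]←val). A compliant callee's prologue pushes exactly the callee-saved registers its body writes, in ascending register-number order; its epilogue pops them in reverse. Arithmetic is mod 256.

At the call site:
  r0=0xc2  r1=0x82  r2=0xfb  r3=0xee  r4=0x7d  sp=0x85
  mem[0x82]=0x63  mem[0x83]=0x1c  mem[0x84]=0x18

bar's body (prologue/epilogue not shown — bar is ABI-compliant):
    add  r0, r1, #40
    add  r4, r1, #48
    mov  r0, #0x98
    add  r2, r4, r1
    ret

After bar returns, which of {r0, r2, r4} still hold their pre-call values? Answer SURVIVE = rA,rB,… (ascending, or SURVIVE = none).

prologue: push r2 -> mem[0x84]=0xfb, sp=0x84
body[0] add  r0, r1, #40 -> r0=0xaa
body[1] add  r4, r1, #48 -> r4=0xb2
body[2] mov  r0, #0x98 -> r0=0x98
body[3] add  r2, r4, r1 -> r2=0x34
epilogue: pop r2=0xfb, sp=0x85
r0: caller-saved, written=True
r2: callee-saved, written=True
r4: caller-saved, written=True

SURVIVE = r2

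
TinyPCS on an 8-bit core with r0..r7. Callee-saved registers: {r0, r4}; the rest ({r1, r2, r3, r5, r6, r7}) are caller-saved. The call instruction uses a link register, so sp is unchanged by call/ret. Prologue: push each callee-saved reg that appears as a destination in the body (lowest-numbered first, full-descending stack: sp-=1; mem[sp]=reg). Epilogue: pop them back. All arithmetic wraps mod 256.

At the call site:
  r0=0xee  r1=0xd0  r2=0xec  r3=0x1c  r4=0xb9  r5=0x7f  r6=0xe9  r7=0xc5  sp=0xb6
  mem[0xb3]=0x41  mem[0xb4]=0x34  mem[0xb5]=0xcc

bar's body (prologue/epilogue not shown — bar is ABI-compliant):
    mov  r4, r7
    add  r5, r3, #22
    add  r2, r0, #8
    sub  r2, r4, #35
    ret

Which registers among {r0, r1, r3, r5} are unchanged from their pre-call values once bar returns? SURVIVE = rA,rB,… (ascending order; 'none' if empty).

SURVIVE = r0,r1,r3

prologue: push r4 → mem[0xb5]=0xb9, sp=0xb5
body[0] mov  r4, r7 → r4=0xc5
body[1] add  r5, r3, #22 → r5=0x32
body[2] add  r2, r0, #8 → r2=0xf6
body[3] sub  r2, r4, #35 → r2=0xa2
epilogue: pop r4=0xb9, sp=0xb6
r0: callee-saved, written=False
r1: caller-saved, written=False
r3: caller-saved, written=False
r5: caller-saved, written=True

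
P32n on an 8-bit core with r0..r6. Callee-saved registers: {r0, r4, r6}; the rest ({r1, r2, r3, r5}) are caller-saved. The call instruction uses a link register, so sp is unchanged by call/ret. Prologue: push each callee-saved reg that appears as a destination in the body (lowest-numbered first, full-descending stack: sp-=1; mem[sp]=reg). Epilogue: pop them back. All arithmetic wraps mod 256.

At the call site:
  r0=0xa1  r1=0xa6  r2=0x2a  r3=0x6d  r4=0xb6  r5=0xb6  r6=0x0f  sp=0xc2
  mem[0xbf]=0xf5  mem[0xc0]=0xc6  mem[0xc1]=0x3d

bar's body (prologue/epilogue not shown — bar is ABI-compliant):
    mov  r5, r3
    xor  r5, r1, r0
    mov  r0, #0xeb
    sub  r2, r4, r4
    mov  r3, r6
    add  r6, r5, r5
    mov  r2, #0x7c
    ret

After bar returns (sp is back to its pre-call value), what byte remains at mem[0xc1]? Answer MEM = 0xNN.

prologue: push r0 -> mem[0xc1]=0xa1, sp=0xc1
prologue: push r6 -> mem[0xc0]=0x0f, sp=0xc0
body[0] mov  r5, r3 -> r5=0x6d
body[1] xor  r5, r1, r0 -> r5=0x07
body[2] mov  r0, #0xeb -> r0=0xeb
body[3] sub  r2, r4, r4 -> r2=0x00
body[4] mov  r3, r6 -> r3=0x0f
body[5] add  r6, r5, r5 -> r6=0x0e
body[6] mov  r2, #0x7c -> r2=0x7c
epilogue: pop r6=0x0f, sp=0xc1
epilogue: pop r0=0xa1, sp=0xc2
prologue pushed ['r0', 'r6'] at ['0xc1', '0xc0']

MEM = 0xa1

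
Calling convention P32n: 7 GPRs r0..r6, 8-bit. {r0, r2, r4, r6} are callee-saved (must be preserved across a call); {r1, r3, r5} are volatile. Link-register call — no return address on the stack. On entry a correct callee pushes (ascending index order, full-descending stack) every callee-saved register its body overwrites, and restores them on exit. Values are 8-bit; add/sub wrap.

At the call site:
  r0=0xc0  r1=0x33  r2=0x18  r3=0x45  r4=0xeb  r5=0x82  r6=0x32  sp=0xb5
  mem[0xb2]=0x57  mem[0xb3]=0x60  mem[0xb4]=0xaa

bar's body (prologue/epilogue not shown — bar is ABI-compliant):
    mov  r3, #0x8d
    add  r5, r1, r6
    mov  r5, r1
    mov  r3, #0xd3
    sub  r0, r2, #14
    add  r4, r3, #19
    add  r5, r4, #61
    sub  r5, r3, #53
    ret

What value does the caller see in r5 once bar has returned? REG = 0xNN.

REG = 0x9e

prologue: push r0 → mem[0xb4]=0xc0, sp=0xb4
prologue: push r4 → mem[0xb3]=0xeb, sp=0xb3
body[0] mov  r3, #0x8d → r3=0x8d
body[1] add  r5, r1, r6 → r5=0x65
body[2] mov  r5, r1 → r5=0x33
body[3] mov  r3, #0xd3 → r3=0xd3
body[4] sub  r0, r2, #14 → r0=0x0a
body[5] add  r4, r3, #19 → r4=0xe6
body[6] add  r5, r4, #61 → r5=0x23
body[7] sub  r5, r3, #53 → r5=0x9e
epilogue: pop r4=0xeb, sp=0xb4
epilogue: pop r0=0xc0, sp=0xb5
r5 is caller-saved → body value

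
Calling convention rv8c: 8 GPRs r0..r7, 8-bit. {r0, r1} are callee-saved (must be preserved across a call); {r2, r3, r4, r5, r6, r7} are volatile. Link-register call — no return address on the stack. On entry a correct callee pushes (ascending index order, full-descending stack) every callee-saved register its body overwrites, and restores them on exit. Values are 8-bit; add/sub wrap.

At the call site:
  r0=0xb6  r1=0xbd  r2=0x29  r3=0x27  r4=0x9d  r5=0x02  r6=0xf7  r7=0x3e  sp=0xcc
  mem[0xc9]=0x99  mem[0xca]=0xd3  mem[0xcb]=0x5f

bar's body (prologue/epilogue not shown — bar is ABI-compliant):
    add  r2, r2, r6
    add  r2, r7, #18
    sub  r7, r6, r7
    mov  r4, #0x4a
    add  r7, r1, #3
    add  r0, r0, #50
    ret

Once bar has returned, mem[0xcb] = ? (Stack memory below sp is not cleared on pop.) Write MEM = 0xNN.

prologue: push r0 -> mem[0xcb]=0xb6, sp=0xcb
body[0] add  r2, r2, r6 -> r2=0x20
body[1] add  r2, r7, #18 -> r2=0x50
body[2] sub  r7, r6, r7 -> r7=0xb9
body[3] mov  r4, #0x4a -> r4=0x4a
body[4] add  r7, r1, #3 -> r7=0xc0
body[5] add  r0, r0, #50 -> r0=0xe8
epilogue: pop r0=0xb6, sp=0xcc
prologue pushed ['r0'] at ['0xcb']

MEM = 0xb6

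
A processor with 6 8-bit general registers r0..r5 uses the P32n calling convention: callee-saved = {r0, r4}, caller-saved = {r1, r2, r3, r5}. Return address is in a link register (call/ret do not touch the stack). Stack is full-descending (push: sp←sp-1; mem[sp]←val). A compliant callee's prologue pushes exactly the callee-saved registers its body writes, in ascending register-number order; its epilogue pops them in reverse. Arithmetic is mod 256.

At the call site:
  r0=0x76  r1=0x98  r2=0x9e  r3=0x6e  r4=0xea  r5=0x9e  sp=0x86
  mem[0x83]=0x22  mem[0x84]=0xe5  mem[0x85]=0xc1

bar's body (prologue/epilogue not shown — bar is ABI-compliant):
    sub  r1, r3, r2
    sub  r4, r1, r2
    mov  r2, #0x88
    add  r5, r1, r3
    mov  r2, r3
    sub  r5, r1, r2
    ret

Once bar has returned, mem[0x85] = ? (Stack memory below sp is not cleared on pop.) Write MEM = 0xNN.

prologue: push r4 -> mem[0x85]=0xea, sp=0x85
body[0] sub  r1, r3, r2 -> r1=0xd0
body[1] sub  r4, r1, r2 -> r4=0x32
body[2] mov  r2, #0x88 -> r2=0x88
body[3] add  r5, r1, r3 -> r5=0x3e
body[4] mov  r2, r3 -> r2=0x6e
body[5] sub  r5, r1, r2 -> r5=0x62
epilogue: pop r4=0xea, sp=0x86
prologue pushed ['r4'] at ['0x85']

MEM = 0xea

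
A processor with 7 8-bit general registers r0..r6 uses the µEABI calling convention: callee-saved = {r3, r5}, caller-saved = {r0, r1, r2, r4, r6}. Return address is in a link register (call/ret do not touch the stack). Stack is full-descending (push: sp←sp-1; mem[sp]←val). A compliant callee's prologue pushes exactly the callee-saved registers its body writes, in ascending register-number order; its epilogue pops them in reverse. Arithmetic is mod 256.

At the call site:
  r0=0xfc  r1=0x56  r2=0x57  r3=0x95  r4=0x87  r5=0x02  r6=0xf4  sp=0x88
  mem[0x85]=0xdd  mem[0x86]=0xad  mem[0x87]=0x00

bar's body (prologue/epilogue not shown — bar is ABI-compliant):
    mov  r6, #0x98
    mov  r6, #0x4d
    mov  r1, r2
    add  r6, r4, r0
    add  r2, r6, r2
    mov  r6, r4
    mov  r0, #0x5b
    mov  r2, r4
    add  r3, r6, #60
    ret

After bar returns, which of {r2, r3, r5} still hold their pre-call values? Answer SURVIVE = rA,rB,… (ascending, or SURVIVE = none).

prologue: push r3 -> mem[0x87]=0x95, sp=0x87
body[0] mov  r6, #0x98 -> r6=0x98
body[1] mov  r6, #0x4d -> r6=0x4d
body[2] mov  r1, r2 -> r1=0x57
body[3] add  r6, r4, r0 -> r6=0x83
body[4] add  r2, r6, r2 -> r2=0xda
body[5] mov  r6, r4 -> r6=0x87
body[6] mov  r0, #0x5b -> r0=0x5b
body[7] mov  r2, r4 -> r2=0x87
body[8] add  r3, r6, #60 -> r3=0xc3
epilogue: pop r3=0x95, sp=0x88
r2: caller-saved, written=True
r3: callee-saved, written=True
r5: callee-saved, written=False

SURVIVE = r3,r5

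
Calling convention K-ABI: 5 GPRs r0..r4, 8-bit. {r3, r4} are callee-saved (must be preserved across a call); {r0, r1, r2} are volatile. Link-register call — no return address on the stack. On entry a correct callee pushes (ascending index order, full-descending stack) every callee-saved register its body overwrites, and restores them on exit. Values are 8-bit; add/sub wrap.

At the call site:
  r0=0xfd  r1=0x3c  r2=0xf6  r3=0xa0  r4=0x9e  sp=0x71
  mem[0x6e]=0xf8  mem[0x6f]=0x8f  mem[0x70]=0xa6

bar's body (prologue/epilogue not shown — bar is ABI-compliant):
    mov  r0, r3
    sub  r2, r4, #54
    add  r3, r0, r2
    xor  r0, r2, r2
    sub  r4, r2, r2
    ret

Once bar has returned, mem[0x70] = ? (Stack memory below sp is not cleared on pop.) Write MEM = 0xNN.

MEM = 0xa0

prologue: push r3 → mem[0x70]=0xa0, sp=0x70
prologue: push r4 → mem[0x6f]=0x9e, sp=0x6f
body[0] mov  r0, r3 → r0=0xa0
body[1] sub  r2, r4, #54 → r2=0x68
body[2] add  r3, r0, r2 → r3=0x08
body[3] xor  r0, r2, r2 → r0=0x00
body[4] sub  r4, r2, r2 → r4=0x00
epilogue: pop r4=0x9e, sp=0x70
epilogue: pop r3=0xa0, sp=0x71
prologue pushed ['r3', 'r4'] at ['0x70', '0x6f']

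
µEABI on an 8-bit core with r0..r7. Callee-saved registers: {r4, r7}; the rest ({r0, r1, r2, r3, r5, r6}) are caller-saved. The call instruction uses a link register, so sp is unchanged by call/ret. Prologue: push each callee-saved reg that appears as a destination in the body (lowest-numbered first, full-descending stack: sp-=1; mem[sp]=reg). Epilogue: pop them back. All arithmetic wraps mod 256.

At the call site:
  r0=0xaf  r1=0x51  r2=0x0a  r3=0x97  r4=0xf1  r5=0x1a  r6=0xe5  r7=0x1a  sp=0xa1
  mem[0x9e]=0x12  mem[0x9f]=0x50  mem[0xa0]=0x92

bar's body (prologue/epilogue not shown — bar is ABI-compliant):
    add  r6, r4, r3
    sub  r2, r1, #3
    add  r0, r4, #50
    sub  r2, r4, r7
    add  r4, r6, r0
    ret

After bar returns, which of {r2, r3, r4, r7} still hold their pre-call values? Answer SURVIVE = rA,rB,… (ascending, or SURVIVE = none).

prologue: push r4 → mem[0xa0]=0xf1, sp=0xa0
body[0] add  r6, r4, r3 → r6=0x88
body[1] sub  r2, r1, #3 → r2=0x4e
body[2] add  r0, r4, #50 → r0=0x23
body[3] sub  r2, r4, r7 → r2=0xd7
body[4] add  r4, r6, r0 → r4=0xab
epilogue: pop r4=0xf1, sp=0xa1
r2: caller-saved, written=True
r3: caller-saved, written=False
r4: callee-saved, written=True
r7: callee-saved, written=False

SURVIVE = r3,r4,r7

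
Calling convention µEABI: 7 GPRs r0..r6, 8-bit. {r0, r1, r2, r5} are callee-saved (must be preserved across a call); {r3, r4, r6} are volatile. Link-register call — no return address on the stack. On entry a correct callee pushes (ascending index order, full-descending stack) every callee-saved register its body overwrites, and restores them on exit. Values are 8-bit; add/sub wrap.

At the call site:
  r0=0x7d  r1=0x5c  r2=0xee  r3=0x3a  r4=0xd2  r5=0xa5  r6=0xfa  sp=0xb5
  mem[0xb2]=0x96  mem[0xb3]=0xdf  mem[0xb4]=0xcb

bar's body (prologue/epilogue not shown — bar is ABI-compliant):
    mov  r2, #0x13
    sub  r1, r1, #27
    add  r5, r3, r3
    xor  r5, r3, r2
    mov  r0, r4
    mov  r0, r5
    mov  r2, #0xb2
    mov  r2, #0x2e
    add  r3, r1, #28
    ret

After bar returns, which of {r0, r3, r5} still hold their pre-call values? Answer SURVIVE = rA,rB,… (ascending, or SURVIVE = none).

prologue: push r0 → mem[0xb4]=0x7d, sp=0xb4
prologue: push r1 → mem[0xb3]=0x5c, sp=0xb3
prologue: push r2 → mem[0xb2]=0xee, sp=0xb2
prologue: push r5 → mem[0xb1]=0xa5, sp=0xb1
body[0] mov  r2, #0x13 → r2=0x13
body[1] sub  r1, r1, #27 → r1=0x41
body[2] add  r5, r3, r3 → r5=0x74
body[3] xor  r5, r3, r2 → r5=0x29
body[4] mov  r0, r4 → r0=0xd2
body[5] mov  r0, r5 → r0=0x29
body[6] mov  r2, #0xb2 → r2=0xb2
body[7] mov  r2, #0x2e → r2=0x2e
body[8] add  r3, r1, #28 → r3=0x5d
epilogue: pop r5=0xa5, sp=0xb2
epilogue: pop r2=0xee, sp=0xb3
epilogue: pop r1=0x5c, sp=0xb4
epilogue: pop r0=0x7d, sp=0xb5
r0: callee-saved, written=True
r3: caller-saved, written=True
r5: callee-saved, written=True

SURVIVE = r0,r5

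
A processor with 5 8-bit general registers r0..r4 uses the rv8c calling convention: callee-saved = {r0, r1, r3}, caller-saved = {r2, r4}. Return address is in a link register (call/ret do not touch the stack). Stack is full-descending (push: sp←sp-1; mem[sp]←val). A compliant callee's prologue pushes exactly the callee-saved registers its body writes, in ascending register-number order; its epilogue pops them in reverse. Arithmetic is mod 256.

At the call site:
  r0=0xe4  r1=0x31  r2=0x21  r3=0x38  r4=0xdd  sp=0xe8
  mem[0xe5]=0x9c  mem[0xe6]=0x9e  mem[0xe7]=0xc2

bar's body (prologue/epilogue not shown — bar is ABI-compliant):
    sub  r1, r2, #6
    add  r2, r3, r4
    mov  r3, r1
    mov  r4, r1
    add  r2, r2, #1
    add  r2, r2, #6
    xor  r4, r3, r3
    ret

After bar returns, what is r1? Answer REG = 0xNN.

REG = 0x31

prologue: push r1 → mem[0xe7]=0x31, sp=0xe7
prologue: push r3 → mem[0xe6]=0x38, sp=0xe6
body[0] sub  r1, r2, #6 → r1=0x1b
body[1] add  r2, r3, r4 → r2=0x15
body[2] mov  r3, r1 → r3=0x1b
body[3] mov  r4, r1 → r4=0x1b
body[4] add  r2, r2, #1 → r2=0x16
body[5] add  r2, r2, #6 → r2=0x1c
body[6] xor  r4, r3, r3 → r4=0x00
epilogue: pop r3=0x38, sp=0xe7
epilogue: pop r1=0x31, sp=0xe8
r1 is callee-saved → restored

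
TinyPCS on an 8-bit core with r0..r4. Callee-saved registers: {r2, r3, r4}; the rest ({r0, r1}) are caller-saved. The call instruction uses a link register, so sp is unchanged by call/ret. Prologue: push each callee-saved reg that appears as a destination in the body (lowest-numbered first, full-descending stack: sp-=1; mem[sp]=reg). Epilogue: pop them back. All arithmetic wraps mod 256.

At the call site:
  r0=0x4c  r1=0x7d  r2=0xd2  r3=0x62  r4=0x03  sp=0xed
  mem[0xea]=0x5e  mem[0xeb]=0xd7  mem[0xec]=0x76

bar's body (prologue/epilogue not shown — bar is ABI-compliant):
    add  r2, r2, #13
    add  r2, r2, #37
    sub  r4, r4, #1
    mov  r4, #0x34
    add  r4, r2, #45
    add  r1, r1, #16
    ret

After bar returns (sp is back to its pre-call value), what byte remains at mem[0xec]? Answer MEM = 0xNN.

MEM = 0xd2

prologue: push r2 → mem[0xec]=0xd2, sp=0xec
prologue: push r4 → mem[0xeb]=0x03, sp=0xeb
body[0] add  r2, r2, #13 → r2=0xdf
body[1] add  r2, r2, #37 → r2=0x04
body[2] sub  r4, r4, #1 → r4=0x02
body[3] mov  r4, #0x34 → r4=0x34
body[4] add  r4, r2, #45 → r4=0x31
body[5] add  r1, r1, #16 → r1=0x8d
epilogue: pop r4=0x03, sp=0xec
epilogue: pop r2=0xd2, sp=0xed
prologue pushed ['r2', 'r4'] at ['0xec', '0xeb']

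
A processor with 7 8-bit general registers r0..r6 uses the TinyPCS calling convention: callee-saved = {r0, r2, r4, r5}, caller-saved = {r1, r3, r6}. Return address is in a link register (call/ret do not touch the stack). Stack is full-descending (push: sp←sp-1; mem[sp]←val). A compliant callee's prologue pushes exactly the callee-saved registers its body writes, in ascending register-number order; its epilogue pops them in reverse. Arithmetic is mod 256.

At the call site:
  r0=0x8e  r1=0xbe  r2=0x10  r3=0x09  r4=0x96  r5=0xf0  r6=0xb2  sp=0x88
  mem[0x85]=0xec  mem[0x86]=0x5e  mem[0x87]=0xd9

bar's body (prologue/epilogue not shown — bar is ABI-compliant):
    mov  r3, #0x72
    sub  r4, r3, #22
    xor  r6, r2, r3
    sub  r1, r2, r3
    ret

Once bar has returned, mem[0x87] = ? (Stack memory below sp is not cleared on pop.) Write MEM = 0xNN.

prologue: push r4 -> mem[0x87]=0x96, sp=0x87
body[0] mov  r3, #0x72 -> r3=0x72
body[1] sub  r4, r3, #22 -> r4=0x5c
body[2] xor  r6, r2, r3 -> r6=0x62
body[3] sub  r1, r2, r3 -> r1=0x9e
epilogue: pop r4=0x96, sp=0x88
prologue pushed ['r4'] at ['0x87']

MEM = 0x96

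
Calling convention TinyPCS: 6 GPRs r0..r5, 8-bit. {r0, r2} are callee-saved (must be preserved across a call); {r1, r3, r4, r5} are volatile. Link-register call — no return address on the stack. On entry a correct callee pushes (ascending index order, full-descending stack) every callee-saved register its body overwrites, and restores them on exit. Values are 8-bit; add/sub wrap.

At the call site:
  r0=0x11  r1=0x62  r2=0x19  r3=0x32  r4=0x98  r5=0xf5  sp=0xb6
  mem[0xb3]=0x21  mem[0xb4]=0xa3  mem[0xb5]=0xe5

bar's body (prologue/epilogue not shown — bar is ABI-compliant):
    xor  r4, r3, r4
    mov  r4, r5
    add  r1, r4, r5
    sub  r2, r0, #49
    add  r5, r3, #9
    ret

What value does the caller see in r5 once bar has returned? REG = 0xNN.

REG = 0x3b

prologue: push r2 -> mem[0xb5]=0x19, sp=0xb5
body[0] xor  r4, r3, r4 -> r4=0xaa
body[1] mov  r4, r5 -> r4=0xf5
body[2] add  r1, r4, r5 -> r1=0xea
body[3] sub  r2, r0, #49 -> r2=0xe0
body[4] add  r5, r3, #9 -> r5=0x3b
epilogue: pop r2=0x19, sp=0xb6
r5 is caller-saved -> body value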